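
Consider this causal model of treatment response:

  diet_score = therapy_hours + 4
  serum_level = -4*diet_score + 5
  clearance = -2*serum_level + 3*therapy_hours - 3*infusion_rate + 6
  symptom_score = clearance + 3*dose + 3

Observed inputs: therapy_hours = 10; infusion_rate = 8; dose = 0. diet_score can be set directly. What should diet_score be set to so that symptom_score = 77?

diet_score = 9

Intervening on diet_score fixes its value directly, overriding its dependence on therapy_hours.
Substituting into the clearance equation gives clearance = 8*diet_score + 2.
This gives symptom_score = 8*diet_score + 5.
Solve 8*diet_score + 5 = 77: diet_score = (77 - 5) / 8 = 9.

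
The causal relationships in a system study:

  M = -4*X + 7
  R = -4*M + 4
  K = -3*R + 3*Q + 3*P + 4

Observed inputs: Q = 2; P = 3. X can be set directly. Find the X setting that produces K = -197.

Substituting into the R equation gives R = 16*X - 24.
Substituting into the K equation gives K = -48*X + 91.
Solve -48*X + 91 = -197: X = (-197 - 91) / -48 = 6.

X = 6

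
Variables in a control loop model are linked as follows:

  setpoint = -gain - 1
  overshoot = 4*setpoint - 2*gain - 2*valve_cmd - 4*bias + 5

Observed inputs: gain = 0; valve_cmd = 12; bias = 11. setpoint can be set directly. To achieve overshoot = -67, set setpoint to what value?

Intervening on setpoint fixes its value directly, overriding its dependence on gain.
Substituting into the overshoot equation gives overshoot = 4*setpoint - 63.
Solve 4*setpoint - 63 = -67: setpoint = (-67 + 63) / 4 = -1.

setpoint = -1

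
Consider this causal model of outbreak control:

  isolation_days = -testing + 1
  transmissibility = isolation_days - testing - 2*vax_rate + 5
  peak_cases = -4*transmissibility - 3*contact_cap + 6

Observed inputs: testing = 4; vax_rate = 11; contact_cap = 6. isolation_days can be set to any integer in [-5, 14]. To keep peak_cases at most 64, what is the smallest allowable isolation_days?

Intervening on isolation_days fixes its value directly, overriding its dependence on testing.
Substituting into the transmissibility equation gives transmissibility = isolation_days - 21.
Substituting into the peak_cases equation gives peak_cases = -4*isolation_days + 72.
Require -4*isolation_days + 72 ≤ 64, so isolation_days ≥ 2.
The smallest integer in [-5, 14] satisfying this is 2.

isolation_days = 2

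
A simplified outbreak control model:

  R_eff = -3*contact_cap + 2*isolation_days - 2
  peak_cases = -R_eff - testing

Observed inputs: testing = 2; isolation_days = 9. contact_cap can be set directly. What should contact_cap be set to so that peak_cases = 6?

contact_cap = 8

Substituting into the R_eff equation gives R_eff = -3*contact_cap + 16.
So peak_cases = 3*contact_cap - 18.
Solve 3*contact_cap - 18 = 6: contact_cap = (6 + 18) / 3 = 8.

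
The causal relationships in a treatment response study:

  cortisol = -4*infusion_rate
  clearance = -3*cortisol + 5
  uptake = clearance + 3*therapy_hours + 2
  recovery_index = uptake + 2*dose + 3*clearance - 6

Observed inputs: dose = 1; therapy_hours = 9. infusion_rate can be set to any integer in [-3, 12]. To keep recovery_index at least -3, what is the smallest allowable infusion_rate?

infusion_rate = -1

Substituting into the clearance equation gives clearance = 12*infusion_rate + 5.
uptake becomes 12*infusion_rate + 34.
Substituting into the recovery_index equation gives recovery_index = 48*infusion_rate + 45.
Require 48*infusion_rate + 45 ≥ -3, so infusion_rate ≥ -1.
The smallest integer in [-3, 12] satisfying this is -1.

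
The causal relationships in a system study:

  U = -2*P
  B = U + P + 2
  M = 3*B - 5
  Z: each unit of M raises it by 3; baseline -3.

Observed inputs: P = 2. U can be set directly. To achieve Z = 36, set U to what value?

U = 2

Intervening on U fixes its value directly, overriding its dependence on P.
Substituting into the B equation gives B = U + 4.
So M = 3*U + 7.
So Z = 9*U + 18.
Solve 9*U + 18 = 36: U = (36 - 18) / 9 = 2.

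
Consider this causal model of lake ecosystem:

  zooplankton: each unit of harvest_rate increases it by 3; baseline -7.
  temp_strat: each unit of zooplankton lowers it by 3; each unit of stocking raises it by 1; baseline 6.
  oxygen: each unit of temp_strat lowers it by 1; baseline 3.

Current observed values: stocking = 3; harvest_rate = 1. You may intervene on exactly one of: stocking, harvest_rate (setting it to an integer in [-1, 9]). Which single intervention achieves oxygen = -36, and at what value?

Intervening on stocking: oxygen = -stocking - 15. Reaching -36 requires stocking = 21, outside [-1, 9].
Intervening on harvest_rate: with other inputs at their observed values, oxygen = 9*harvest_rate - 27. Solving for -36 gives harvest_rate = -1, within [-1, 9].

set harvest_rate = -1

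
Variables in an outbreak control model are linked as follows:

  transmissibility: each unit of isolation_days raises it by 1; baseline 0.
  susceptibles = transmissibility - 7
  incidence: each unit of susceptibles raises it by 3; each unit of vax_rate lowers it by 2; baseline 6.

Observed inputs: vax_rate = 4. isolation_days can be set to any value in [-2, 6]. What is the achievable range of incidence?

Substituting into the susceptibles equation gives susceptibles = isolation_days - 7.
Substituting into the incidence equation gives incidence = 3*isolation_days - 23.
Linear in isolation_days, so extremes are at the endpoints: isolation_days = -2 gives incidence = -29; isolation_days = 6 gives incidence = -5.

-29 to -5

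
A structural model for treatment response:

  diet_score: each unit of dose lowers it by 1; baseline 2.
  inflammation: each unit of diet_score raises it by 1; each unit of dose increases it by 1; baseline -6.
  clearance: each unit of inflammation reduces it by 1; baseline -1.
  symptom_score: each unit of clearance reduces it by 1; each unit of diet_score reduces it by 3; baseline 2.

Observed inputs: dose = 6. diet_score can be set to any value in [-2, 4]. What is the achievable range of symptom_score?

Intervening on diet_score fixes its value directly, overriding its dependence on dose.
Substituting into the inflammation equation gives inflammation = diet_score.
Substituting into the clearance equation gives clearance = -diet_score - 1.
symptom_score becomes -2*diet_score + 3.
Linear in diet_score, so extremes are at the endpoints: diet_score = -2 gives symptom_score = 7; diet_score = 4 gives symptom_score = -5.

-5 to 7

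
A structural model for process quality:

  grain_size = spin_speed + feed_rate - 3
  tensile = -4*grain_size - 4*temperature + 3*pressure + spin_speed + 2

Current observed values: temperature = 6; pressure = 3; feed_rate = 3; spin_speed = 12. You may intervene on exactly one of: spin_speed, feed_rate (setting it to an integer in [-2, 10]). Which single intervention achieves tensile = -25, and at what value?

Intervening on spin_speed: with other inputs at their observed values, tensile = -3*spin_speed - 13. Solving for -25 gives spin_speed = 4, within [-2, 10].
Intervening on feed_rate: tensile = -4*feed_rate - 37. Reaching -25 requires feed_rate = -3, outside [-2, 10].

set spin_speed = 4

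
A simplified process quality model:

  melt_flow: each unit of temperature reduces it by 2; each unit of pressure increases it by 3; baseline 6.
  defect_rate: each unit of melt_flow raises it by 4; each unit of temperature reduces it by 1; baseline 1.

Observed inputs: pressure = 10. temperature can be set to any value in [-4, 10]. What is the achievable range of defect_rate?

55 to 181

Substituting into the melt_flow equation gives melt_flow = -2*temperature + 36.
Substituting into the defect_rate equation gives defect_rate = -9*temperature + 145.
Linear in temperature, so extremes are at the endpoints: temperature = -4 gives defect_rate = 181; temperature = 10 gives defect_rate = 55.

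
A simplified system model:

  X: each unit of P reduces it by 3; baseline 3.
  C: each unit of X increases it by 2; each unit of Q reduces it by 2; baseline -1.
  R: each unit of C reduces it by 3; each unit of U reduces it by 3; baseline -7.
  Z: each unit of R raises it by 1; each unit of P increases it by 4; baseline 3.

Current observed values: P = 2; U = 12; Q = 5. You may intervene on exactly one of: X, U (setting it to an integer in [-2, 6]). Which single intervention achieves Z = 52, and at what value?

Intervening on X: Z = -6*X + 1. Reaching 52 requires X = -17/2, not an integer.
Intervening on U: with other inputs at their observed values, Z = -3*U + 55. Solving for 52 gives U = 1, within [-2, 6].

set U = 1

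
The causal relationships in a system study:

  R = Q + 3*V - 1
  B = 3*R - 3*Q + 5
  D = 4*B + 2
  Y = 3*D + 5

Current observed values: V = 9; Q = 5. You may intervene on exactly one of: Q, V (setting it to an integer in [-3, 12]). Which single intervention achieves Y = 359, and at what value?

Intervening on Q: the paths from Q to Y cancel (net effect zero), leaving Y = 1007; 359 is unreachable this way.
Intervening on V: with other inputs at their observed values, Y = 108*V + 35. Solving for 359 gives V = 3, within [-3, 12].

set V = 3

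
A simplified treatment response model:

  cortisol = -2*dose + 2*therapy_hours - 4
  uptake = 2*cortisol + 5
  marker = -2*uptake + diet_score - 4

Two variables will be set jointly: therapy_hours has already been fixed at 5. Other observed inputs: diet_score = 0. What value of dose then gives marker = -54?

With therapy_hours held at 5:
Substituting into the cortisol equation gives cortisol = -2*dose + 6.
Substituting into the uptake equation gives uptake = -4*dose + 17.
Substituting into the marker equation gives marker = 8*dose - 38.
Solve 8*dose - 38 = -54: dose = (-54 + 38) / 8 = -2.

dose = -2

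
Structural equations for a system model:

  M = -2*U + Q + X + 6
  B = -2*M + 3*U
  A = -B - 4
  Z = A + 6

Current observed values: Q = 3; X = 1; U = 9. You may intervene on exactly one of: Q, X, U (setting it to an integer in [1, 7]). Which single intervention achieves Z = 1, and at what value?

Intervening on Q: Z = 2*Q - 47. Reaching 1 requires Q = 24, outside [1, 7].
Intervening on X: Z = 2*X - 43. Reaching 1 requires X = 22, outside [1, 7].
Intervening on U: with other inputs at their observed values, Z = -7*U + 22. Solving for 1 gives U = 3, within [1, 7].

set U = 3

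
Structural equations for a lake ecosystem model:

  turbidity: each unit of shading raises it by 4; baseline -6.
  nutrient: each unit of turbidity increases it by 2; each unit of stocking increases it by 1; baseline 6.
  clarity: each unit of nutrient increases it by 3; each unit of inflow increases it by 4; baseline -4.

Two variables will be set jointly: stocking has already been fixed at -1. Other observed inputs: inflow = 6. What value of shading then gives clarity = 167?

shading = 7

With stocking held at -1:
Substituting into the nutrient equation gives nutrient = 8*shading - 7.
Substituting into the clarity equation gives clarity = 24*shading - 1.
Solve 24*shading - 1 = 167: shading = (167 + 1) / 24 = 7.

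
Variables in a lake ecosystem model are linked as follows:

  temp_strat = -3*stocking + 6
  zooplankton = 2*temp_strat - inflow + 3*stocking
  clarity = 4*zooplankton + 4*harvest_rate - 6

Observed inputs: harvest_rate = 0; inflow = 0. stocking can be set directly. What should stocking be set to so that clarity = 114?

Substituting into the zooplankton equation gives zooplankton = -3*stocking + 12.
Substituting into the clarity equation gives clarity = -12*stocking + 42.
Solve -12*stocking + 42 = 114: stocking = (114 - 42) / -12 = -6.

stocking = -6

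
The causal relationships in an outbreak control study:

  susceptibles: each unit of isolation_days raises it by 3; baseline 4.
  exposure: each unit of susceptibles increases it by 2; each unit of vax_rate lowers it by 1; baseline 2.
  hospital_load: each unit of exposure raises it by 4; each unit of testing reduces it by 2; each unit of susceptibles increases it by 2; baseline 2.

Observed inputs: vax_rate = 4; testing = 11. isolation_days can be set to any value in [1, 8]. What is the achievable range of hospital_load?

Substituting into the exposure equation gives exposure = 6*isolation_days + 6.
Substituting into the hospital_load equation gives hospital_load = 30*isolation_days + 12.
Linear in isolation_days, so extremes are at the endpoints: isolation_days = 1 gives hospital_load = 42; isolation_days = 8 gives hospital_load = 252.

42 to 252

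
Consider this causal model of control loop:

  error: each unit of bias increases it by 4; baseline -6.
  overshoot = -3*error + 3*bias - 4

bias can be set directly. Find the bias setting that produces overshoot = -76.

Substituting into the overshoot equation gives overshoot = -9*bias + 14.
Solve -9*bias + 14 = -76: bias = (-76 - 14) / -9 = 10.

bias = 10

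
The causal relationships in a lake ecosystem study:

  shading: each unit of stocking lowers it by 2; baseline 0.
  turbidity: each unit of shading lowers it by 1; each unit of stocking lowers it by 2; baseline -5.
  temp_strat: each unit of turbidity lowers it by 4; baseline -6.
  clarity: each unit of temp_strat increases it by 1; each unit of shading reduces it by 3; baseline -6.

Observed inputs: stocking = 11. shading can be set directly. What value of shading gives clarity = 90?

shading = -6

Intervening on shading fixes its value directly, overriding its dependence on stocking.
Substituting into the turbidity equation gives turbidity = -shading - 27.
Substituting into the temp_strat equation gives temp_strat = 4*shading + 102.
This gives clarity = shading + 96.
Solve shading + 96 = 90: shading = (90 - 96) / 1 = -6.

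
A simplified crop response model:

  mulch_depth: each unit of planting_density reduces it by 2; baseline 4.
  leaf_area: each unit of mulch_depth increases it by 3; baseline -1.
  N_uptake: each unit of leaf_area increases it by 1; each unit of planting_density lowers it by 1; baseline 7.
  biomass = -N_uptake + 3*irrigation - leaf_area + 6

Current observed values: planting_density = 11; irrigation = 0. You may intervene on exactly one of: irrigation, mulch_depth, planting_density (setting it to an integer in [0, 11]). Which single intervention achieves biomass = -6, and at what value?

Intervening on irrigation: biomass = 3*irrigation + 120. Reaching -6 requires irrigation = -42, outside [0, 11].
Intervening on mulch_depth: with other inputs at their observed values, biomass = -6*mulch_depth + 12. Solving for -6 gives mulch_depth = 3, within [0, 11].
Intervening on planting_density: biomass = 13*planting_density - 23. Reaching -6 requires planting_density = 17/13, not an integer.

set mulch_depth = 3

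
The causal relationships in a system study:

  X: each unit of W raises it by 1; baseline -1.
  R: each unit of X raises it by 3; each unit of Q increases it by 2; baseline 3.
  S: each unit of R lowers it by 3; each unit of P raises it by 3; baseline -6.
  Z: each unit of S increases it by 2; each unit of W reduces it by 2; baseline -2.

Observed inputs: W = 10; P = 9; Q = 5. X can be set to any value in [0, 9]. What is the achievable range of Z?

-220 to -58

Intervening on X fixes its value directly, overriding its dependence on W.
Substituting into the R equation gives R = 3*X + 13.
Substituting into the S equation gives S = -9*X - 18.
Substituting into the Z equation gives Z = -18*X - 58.
Linear in X, so extremes are at the endpoints: X = 0 gives Z = -58; X = 9 gives Z = -220.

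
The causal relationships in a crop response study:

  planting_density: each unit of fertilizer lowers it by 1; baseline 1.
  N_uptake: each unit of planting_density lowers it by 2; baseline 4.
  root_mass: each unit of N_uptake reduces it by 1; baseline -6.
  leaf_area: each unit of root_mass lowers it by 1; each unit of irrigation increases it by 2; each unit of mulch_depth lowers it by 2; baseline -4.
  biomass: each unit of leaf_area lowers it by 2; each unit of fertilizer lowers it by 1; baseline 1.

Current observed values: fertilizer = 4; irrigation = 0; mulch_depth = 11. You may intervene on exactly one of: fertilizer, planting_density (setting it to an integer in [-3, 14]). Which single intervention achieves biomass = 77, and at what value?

Intervening on fertilizer: biomass = -5*fertilizer + 37. Reaching 77 requires fertilizer = -8, outside [-3, 14].
Intervening on planting_density: with other inputs at their observed values, biomass = 4*planting_density + 29. Solving for 77 gives planting_density = 12, within [-3, 14].

set planting_density = 12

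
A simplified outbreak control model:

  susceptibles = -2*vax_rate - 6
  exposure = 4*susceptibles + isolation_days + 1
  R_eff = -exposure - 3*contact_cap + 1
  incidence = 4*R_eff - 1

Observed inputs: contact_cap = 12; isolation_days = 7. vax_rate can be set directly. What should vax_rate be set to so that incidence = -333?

vax_rate = -8

Substituting into the exposure equation gives exposure = -8*vax_rate - 16.
This gives R_eff = 8*vax_rate - 19.
This gives incidence = 32*vax_rate - 77.
Solve 32*vax_rate - 77 = -333: vax_rate = (-333 + 77) / 32 = -8.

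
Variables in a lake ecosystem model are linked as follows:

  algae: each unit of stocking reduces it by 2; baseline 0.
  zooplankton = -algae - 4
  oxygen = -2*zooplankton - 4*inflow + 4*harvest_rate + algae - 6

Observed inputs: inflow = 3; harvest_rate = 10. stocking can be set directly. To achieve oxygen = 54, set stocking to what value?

Substituting into the zooplankton equation gives zooplankton = 2*stocking - 4.
So oxygen = -6*stocking + 30.
Solve -6*stocking + 30 = 54: stocking = (54 - 30) / -6 = -4.

stocking = -4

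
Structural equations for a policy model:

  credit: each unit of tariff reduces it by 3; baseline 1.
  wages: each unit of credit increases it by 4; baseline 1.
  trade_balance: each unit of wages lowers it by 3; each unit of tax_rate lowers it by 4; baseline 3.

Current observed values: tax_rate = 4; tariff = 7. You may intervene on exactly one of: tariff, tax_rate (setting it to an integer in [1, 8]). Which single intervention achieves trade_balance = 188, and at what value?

Intervening on tariff: with other inputs at their observed values, trade_balance = 36*tariff - 28. Solving for 188 gives tariff = 6, within [1, 8].
Intervening on tax_rate: trade_balance = -4*tax_rate + 240. Reaching 188 requires tax_rate = 13, outside [1, 8].

set tariff = 6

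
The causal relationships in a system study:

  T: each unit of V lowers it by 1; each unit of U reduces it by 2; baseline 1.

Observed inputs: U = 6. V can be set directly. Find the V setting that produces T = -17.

Substituting into the T equation gives T = -V - 11.
Solve -V - 11 = -17: V = (-17 + 11) / -1 = 6.

V = 6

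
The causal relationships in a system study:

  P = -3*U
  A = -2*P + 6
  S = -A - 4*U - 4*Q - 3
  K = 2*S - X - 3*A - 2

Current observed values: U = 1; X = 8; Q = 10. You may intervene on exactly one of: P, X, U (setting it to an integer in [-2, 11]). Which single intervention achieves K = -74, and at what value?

Intervening on P: with other inputs at their observed values, K = 10*P - 134. Solving for -74 gives P = 6, within [-2, 11].
Intervening on X: K = -X - 156. Reaching -74 requires X = -82, outside [-2, 11].
Intervening on U: K = -38*U - 126. Reaching -74 requires U = -26/19, not an integer.

set P = 6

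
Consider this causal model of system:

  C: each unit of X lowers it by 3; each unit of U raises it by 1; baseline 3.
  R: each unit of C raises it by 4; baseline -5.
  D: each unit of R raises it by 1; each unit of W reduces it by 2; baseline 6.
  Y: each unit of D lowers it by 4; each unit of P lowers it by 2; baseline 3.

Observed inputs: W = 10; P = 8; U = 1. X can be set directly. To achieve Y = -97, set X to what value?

X = -2

Substituting into the C equation gives C = -3*X + 4.
R becomes -12*X + 11.
Substituting into the D equation gives D = -12*X - 3.
Substituting into the Y equation gives Y = 48*X - 1.
Solve 48*X - 1 = -97: X = (-97 + 1) / 48 = -2.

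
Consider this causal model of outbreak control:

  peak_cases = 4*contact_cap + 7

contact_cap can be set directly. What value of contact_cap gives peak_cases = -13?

contact_cap = -5

Solve 4*contact_cap + 7 = -13: contact_cap = (-13 - 7) / 4 = -5.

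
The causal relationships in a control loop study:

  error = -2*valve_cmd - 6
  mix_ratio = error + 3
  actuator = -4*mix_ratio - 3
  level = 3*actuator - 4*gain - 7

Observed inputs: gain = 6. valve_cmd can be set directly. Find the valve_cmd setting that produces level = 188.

Substituting into the mix_ratio equation gives mix_ratio = -2*valve_cmd - 3.
actuator becomes 8*valve_cmd + 9.
So level = 24*valve_cmd - 4.
Solve 24*valve_cmd - 4 = 188: valve_cmd = (188 + 4) / 24 = 8.

valve_cmd = 8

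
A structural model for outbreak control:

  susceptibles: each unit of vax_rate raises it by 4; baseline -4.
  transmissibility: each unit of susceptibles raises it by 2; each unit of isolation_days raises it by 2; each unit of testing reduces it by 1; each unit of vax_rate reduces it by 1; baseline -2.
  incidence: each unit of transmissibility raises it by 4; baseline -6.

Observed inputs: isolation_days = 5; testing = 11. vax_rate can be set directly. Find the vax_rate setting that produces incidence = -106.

Substituting into the transmissibility equation gives transmissibility = 7*vax_rate - 11.
Substituting into the incidence equation gives incidence = 28*vax_rate - 50.
Solve 28*vax_rate - 50 = -106: vax_rate = (-106 + 50) / 28 = -2.

vax_rate = -2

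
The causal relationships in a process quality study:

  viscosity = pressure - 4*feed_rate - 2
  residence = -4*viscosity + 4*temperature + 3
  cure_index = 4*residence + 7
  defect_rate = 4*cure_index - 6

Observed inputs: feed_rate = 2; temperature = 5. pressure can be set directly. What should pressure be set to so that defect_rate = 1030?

Substituting into the viscosity equation gives viscosity = pressure - 10.
Substituting into the residence equation gives residence = -4*pressure + 63.
cure_index becomes -16*pressure + 259.
Substituting into the defect_rate equation gives defect_rate = -64*pressure + 1030.
Solve -64*pressure + 1030 = 1030: pressure = (1030 - 1030) / -64 = 0.

pressure = 0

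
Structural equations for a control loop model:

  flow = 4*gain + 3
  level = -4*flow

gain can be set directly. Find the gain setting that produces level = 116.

gain = -8

Substituting into the level equation gives level = -16*gain - 12.
Solve -16*gain - 12 = 116: gain = (116 + 12) / -16 = -8.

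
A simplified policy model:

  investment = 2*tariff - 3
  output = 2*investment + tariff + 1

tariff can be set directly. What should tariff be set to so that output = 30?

Substituting into the output equation gives output = 5*tariff - 5.
Solve 5*tariff - 5 = 30: tariff = (30 + 5) / 5 = 7.

tariff = 7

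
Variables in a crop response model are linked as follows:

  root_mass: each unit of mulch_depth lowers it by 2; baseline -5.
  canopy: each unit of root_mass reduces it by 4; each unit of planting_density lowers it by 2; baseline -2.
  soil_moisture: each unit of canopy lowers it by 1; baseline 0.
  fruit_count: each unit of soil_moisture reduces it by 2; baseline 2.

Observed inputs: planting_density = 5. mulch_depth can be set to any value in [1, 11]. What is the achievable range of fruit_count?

Substituting into the canopy equation gives canopy = 8*mulch_depth + 8.
This gives soil_moisture = -8*mulch_depth - 8.
Substituting into the fruit_count equation gives fruit_count = 16*mulch_depth + 18.
Linear in mulch_depth, so extremes are at the endpoints: mulch_depth = 1 gives fruit_count = 34; mulch_depth = 11 gives fruit_count = 194.

34 to 194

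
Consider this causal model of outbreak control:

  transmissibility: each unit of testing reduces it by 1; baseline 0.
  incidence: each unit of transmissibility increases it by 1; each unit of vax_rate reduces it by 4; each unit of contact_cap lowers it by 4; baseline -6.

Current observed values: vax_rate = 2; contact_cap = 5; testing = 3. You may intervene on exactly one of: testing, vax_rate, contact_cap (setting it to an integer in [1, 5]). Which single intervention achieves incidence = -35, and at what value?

set testing = 1

Intervening on testing: with other inputs at their observed values, incidence = -testing - 34. Solving for -35 gives testing = 1, within [1, 5].
Intervening on vax_rate: incidence = -4*vax_rate - 29. Reaching -35 requires vax_rate = 3/2, not an integer.
Intervening on contact_cap: incidence = -4*contact_cap - 17. Reaching -35 requires contact_cap = 9/2, not an integer.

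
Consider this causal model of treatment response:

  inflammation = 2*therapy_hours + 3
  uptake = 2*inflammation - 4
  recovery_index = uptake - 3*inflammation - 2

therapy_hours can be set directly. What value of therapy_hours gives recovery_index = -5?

Substituting into the uptake equation gives uptake = 4*therapy_hours + 2.
This gives recovery_index = -2*therapy_hours - 9.
Solve -2*therapy_hours - 9 = -5: therapy_hours = (-5 + 9) / -2 = -2.

therapy_hours = -2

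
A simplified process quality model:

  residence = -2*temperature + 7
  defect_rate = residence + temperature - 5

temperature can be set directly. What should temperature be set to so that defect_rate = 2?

temperature = 0

Substituting into the defect_rate equation gives defect_rate = -temperature + 2.
Solve -temperature + 2 = 2: temperature = (2 - 2) / -1 = 0.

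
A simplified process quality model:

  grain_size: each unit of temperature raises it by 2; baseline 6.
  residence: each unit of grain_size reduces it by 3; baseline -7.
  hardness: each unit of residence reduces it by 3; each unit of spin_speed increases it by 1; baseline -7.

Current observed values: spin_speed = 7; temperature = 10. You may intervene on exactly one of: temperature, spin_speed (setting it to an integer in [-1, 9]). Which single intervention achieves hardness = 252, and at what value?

set spin_speed = 4

Intervening on temperature: hardness = 18*temperature + 75. Reaching 252 requires temperature = 59/6, not an integer.
Intervening on spin_speed: with other inputs at their observed values, hardness = spin_speed + 248. Solving for 252 gives spin_speed = 4, within [-1, 9].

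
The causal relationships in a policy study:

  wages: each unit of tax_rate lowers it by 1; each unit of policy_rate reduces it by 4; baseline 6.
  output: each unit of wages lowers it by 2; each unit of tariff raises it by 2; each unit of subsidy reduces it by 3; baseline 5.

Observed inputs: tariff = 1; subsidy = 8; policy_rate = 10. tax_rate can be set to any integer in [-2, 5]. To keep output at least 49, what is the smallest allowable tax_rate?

tax_rate = -1

Substituting into the wages equation gives wages = -tax_rate - 34.
This gives output = 2*tax_rate + 51.
Require 2*tax_rate + 51 ≥ 49, so tax_rate ≥ -1.
The smallest integer in [-2, 5] satisfying this is -1.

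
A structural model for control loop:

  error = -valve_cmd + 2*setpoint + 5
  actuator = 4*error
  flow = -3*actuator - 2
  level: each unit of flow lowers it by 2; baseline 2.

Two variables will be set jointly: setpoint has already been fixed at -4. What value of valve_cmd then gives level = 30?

With setpoint held at -4:
Substituting into the error equation gives error = -valve_cmd - 3.
actuator becomes -4*valve_cmd - 12.
Substituting into the flow equation gives flow = 12*valve_cmd + 34.
So level = -24*valve_cmd - 66.
Solve -24*valve_cmd - 66 = 30: valve_cmd = (30 + 66) / -24 = -4.

valve_cmd = -4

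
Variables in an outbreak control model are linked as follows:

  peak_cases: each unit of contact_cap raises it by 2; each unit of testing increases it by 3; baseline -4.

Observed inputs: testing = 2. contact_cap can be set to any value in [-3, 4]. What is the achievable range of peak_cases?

-4 to 10

Substituting into the peak_cases equation gives peak_cases = 2*contact_cap + 2.
Linear in contact_cap, so extremes are at the endpoints: contact_cap = -3 gives peak_cases = -4; contact_cap = 4 gives peak_cases = 10.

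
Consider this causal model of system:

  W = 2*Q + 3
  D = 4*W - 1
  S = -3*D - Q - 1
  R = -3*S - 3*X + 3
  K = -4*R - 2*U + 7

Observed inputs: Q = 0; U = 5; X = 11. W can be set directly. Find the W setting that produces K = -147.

W = 2

Intervening on W fixes its value directly, overriding its dependence on Q.
Substituting into the S equation gives S = -12*W + 2.
R becomes 36*W - 36.
K becomes -144*W + 141.
Solve -144*W + 141 = -147: W = (-147 - 141) / -144 = 2.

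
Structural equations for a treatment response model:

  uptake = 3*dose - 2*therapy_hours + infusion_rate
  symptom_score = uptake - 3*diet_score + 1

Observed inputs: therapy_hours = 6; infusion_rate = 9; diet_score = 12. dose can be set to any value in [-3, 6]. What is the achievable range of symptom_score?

Substituting into the uptake equation gives uptake = 3*dose - 3.
Substituting into the symptom_score equation gives symptom_score = 3*dose - 38.
Linear in dose, so extremes are at the endpoints: dose = -3 gives symptom_score = -47; dose = 6 gives symptom_score = -20.

-47 to -20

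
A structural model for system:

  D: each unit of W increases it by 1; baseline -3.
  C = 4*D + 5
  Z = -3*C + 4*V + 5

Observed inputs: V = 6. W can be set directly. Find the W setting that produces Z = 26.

W = 2

Substituting into the C equation gives C = 4*W - 7.
This gives Z = -12*W + 50.
Solve -12*W + 50 = 26: W = (26 - 50) / -12 = 2.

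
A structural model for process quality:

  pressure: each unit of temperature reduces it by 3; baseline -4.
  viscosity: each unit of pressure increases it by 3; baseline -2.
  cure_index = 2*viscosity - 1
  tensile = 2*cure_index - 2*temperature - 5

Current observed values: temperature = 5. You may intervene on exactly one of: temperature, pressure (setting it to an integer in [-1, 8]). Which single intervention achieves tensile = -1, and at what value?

Intervening on temperature: tensile = -38*temperature - 63. Reaching -1 requires temperature = -31/19, not an integer.
Intervening on pressure: with other inputs at their observed values, tensile = 12*pressure - 25. Solving for -1 gives pressure = 2, within [-1, 8].

set pressure = 2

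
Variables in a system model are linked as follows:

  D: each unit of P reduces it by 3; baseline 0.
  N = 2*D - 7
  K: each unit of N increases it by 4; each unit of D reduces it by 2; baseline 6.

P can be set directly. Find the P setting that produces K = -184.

P = 9

Substituting into the N equation gives N = -6*P - 7.
Substituting into the K equation gives K = -18*P - 22.
Solve -18*P - 22 = -184: P = (-184 + 22) / -18 = 9.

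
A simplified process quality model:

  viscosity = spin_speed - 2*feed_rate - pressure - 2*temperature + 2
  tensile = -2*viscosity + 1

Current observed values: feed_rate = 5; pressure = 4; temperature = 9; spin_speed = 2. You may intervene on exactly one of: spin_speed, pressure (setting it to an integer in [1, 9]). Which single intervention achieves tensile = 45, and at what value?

set spin_speed = 8

Intervening on spin_speed: with other inputs at their observed values, tensile = -2*spin_speed + 61. Solving for 45 gives spin_speed = 8, within [1, 9].
Intervening on pressure: tensile = 2*pressure + 49. Reaching 45 requires pressure = -2, outside [1, 9].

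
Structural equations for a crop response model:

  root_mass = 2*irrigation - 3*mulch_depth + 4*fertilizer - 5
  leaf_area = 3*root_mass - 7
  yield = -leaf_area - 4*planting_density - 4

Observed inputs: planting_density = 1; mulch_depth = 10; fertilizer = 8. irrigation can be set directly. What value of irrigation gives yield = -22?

Substituting into the root_mass equation gives root_mass = 2*irrigation - 3.
So leaf_area = 6*irrigation - 16.
yield becomes -6*irrigation + 8.
Solve -6*irrigation + 8 = -22: irrigation = (-22 - 8) / -6 = 5.

irrigation = 5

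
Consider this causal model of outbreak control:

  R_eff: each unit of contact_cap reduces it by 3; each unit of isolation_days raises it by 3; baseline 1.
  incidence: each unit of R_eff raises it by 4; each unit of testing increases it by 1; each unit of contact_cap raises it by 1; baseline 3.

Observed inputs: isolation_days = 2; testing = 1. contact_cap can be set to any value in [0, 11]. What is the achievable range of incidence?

Substituting into the R_eff equation gives R_eff = -3*contact_cap + 7.
Substituting into the incidence equation gives incidence = -11*contact_cap + 32.
Linear in contact_cap, so extremes are at the endpoints: contact_cap = 0 gives incidence = 32; contact_cap = 11 gives incidence = -89.

-89 to 32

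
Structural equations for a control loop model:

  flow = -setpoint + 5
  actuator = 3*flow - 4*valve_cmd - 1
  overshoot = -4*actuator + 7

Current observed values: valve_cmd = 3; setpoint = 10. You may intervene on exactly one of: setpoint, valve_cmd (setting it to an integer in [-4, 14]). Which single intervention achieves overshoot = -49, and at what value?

set setpoint = -4

Intervening on setpoint: with other inputs at their observed values, overshoot = 12*setpoint - 1. Solving for -49 gives setpoint = -4, within [-4, 14].
Intervening on valve_cmd: overshoot = 16*valve_cmd + 71. Reaching -49 requires valve_cmd = -15/2, not an integer.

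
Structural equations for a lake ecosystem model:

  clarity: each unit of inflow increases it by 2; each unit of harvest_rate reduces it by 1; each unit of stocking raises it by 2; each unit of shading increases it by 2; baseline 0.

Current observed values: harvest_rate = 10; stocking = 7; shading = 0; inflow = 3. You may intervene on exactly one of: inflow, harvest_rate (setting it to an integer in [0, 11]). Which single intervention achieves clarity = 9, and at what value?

set harvest_rate = 11

Intervening on inflow: clarity = 2*inflow + 4. Reaching 9 requires inflow = 5/2, not an integer.
Intervening on harvest_rate: with other inputs at their observed values, clarity = -harvest_rate + 20. Solving for 9 gives harvest_rate = 11, within [0, 11].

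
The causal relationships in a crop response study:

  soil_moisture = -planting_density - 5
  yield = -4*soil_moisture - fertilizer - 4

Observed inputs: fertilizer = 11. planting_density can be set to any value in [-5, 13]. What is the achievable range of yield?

Substituting into the yield equation gives yield = 4*planting_density + 5.
Linear in planting_density, so extremes are at the endpoints: planting_density = -5 gives yield = -15; planting_density = 13 gives yield = 57.

-15 to 57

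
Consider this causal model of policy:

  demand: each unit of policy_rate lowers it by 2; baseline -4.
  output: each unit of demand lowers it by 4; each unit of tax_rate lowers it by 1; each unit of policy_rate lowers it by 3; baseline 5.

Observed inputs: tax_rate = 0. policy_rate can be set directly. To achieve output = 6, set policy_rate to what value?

policy_rate = -3

Substituting into the output equation gives output = 5*policy_rate + 21.
Solve 5*policy_rate + 21 = 6: policy_rate = (6 - 21) / 5 = -3.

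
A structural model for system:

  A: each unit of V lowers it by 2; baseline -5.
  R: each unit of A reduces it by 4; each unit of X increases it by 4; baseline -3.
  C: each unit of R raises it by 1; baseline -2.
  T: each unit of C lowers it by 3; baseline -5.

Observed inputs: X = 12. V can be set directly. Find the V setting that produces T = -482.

V = 12

Substituting into the R equation gives R = 8*V + 65.
This gives C = 8*V + 63.
Substituting into the T equation gives T = -24*V - 194.
Solve -24*V - 194 = -482: V = (-482 + 194) / -24 = 12.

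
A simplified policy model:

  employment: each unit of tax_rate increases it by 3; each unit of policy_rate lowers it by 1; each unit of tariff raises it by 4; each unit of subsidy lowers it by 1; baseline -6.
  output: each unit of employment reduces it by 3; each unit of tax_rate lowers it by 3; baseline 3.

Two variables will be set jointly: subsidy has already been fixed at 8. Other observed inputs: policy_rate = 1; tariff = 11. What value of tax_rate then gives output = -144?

tax_rate = 5

With subsidy held at 8:
Substituting into the employment equation gives employment = 3*tax_rate + 29.
Substituting into the output equation gives output = -12*tax_rate - 84.
Solve -12*tax_rate - 84 = -144: tax_rate = (-144 + 84) / -12 = 5.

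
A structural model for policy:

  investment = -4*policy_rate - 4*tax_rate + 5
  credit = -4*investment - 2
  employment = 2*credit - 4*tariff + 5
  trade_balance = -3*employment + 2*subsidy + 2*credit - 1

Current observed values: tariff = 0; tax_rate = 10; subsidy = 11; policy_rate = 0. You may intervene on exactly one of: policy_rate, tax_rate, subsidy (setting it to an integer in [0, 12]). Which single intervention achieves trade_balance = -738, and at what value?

set policy_rate = 3

Intervening on policy_rate: with other inputs at their observed values, trade_balance = -64*policy_rate - 546. Solving for -738 gives policy_rate = 3, within [0, 12].
Intervening on tax_rate: trade_balance = -64*tax_rate + 94. Reaching -738 requires tax_rate = 13, outside [0, 12].
Intervening on subsidy: trade_balance = 2*subsidy - 568. Reaching -738 requires subsidy = -85, outside [0, 12].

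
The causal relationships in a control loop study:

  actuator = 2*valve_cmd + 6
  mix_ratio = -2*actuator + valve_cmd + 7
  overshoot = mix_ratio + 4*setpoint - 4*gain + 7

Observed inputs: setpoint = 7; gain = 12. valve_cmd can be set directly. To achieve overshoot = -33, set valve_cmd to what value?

Substituting into the mix_ratio equation gives mix_ratio = -3*valve_cmd - 5.
So overshoot = -3*valve_cmd - 18.
Solve -3*valve_cmd - 18 = -33: valve_cmd = (-33 + 18) / -3 = 5.

valve_cmd = 5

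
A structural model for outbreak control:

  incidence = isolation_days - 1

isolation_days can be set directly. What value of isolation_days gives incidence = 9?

isolation_days = 10

Solve isolation_days - 1 = 9: isolation_days = (9 + 1) / 1 = 10.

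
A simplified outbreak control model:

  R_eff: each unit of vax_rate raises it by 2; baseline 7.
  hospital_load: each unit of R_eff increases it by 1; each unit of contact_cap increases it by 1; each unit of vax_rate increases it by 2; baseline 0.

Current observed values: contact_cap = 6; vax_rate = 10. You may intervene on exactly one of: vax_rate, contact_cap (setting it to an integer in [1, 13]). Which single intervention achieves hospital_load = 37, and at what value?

Intervening on vax_rate: with other inputs at their observed values, hospital_load = 4*vax_rate + 13. Solving for 37 gives vax_rate = 6, within [1, 13].
Intervening on contact_cap: hospital_load = contact_cap + 47. Reaching 37 requires contact_cap = -10, outside [1, 13].

set vax_rate = 6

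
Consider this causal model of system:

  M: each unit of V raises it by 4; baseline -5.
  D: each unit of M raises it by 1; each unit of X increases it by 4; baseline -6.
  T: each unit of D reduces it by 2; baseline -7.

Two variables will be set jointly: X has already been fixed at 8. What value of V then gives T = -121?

With X held at 8:
Substituting into the D equation gives D = 4*V + 21.
So T = -8*V - 49.
Solve -8*V - 49 = -121: V = (-121 + 49) / -8 = 9.

V = 9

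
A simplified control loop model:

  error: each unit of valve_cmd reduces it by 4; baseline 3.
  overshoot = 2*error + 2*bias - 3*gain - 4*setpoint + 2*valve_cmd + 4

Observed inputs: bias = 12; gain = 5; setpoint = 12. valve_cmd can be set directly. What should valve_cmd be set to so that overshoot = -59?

Substituting into the overshoot equation gives overshoot = -6*valve_cmd - 29.
Solve -6*valve_cmd - 29 = -59: valve_cmd = (-59 + 29) / -6 = 5.

valve_cmd = 5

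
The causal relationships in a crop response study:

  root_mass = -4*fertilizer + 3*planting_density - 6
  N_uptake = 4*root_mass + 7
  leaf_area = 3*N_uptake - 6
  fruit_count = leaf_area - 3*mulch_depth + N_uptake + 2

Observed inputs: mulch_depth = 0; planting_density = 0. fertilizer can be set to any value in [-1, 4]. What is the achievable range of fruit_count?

Substituting into the root_mass equation gives root_mass = -4*fertilizer - 6.
This gives N_uptake = -16*fertilizer - 17.
Substituting into the leaf_area equation gives leaf_area = -48*fertilizer - 57.
Substituting into the fruit_count equation gives fruit_count = -64*fertilizer - 72.
Linear in fertilizer, so extremes are at the endpoints: fertilizer = -1 gives fruit_count = -8; fertilizer = 4 gives fruit_count = -328.

-328 to -8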